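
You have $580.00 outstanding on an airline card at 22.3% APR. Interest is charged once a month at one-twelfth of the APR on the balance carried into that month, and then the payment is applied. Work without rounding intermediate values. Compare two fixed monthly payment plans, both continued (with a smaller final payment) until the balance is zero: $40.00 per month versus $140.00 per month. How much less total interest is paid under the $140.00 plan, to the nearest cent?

Monthly rate r = 22.3%/12 = 1.85833% = 0.0185833.
At $40.00/mo: n = ⌈−ln(1 − rB₀/P)/ln(1+r)⌉ = 18 payments (last $2.09); total interest = total paid − $580.00 = $102.09.
At $140.00/mo: 5 payments (last $49.43); total interest $29.43.
Interest saved = $102.09 − $29.43 = $72.66.

$72.66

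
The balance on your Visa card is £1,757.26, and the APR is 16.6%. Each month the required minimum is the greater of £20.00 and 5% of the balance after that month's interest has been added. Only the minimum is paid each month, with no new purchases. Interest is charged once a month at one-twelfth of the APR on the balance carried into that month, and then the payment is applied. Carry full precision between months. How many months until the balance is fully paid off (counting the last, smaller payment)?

63 months

Monthly rate r = 16.6%/12 = 1.38333% = 0.0138333.
While 5% of the post-interest balance exceeds £20.00, each month B ← (B·(1+r))·(1 − 0.05), i.e. B shrinks by the factor (1+r)·0.95 = 0.96314.
This holds for months 1–40. Entering month 41 the balance is £391.24; 5% of the post-interest balance is now below £20.00, so the flat £20.00 minimum applies from here.
From month 41 a fixed £20.00 at rate r clears £391.24 in 23 more payments. Total: 40 + 23 = 63 months.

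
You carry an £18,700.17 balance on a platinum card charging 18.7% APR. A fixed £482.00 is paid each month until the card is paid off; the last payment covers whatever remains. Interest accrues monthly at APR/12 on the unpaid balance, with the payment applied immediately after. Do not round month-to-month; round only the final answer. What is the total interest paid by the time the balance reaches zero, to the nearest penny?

Monthly rate r = 18.7%/12 = 1.55833% = 0.0155833.
Payoff takes n = ⌈−ln(1 − rB₀/P)/ln(1+r)⌉ = ⌈60.002⌉ = 61 payments; the last is £1.10.
Total paid = 60·£482.00 + £1.10 = £28,921.10.
Total interest = total paid − principal = £28,921.10 − £18,700.17 = £10,220.93.

£10,220.93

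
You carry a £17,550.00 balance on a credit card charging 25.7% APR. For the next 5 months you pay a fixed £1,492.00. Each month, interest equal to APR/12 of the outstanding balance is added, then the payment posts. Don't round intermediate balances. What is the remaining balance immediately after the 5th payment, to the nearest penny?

£11,725.10

Monthly rate r = 25.7%/12 = 2.14167% = 0.0214167.
Each month: B ← B·(1+r) − £1,492.00.
Month 1: interest £375.86; balance after payment £16,433.86.
Month 2: interest £351.96; balance after payment £15,293.82.
Month 3: interest £327.54; balance after payment £14,129.36.
Month 4: interest £302.60; balance after payment £12,939.97.
Month 5: interest £277.13; balance after payment £11,725.10.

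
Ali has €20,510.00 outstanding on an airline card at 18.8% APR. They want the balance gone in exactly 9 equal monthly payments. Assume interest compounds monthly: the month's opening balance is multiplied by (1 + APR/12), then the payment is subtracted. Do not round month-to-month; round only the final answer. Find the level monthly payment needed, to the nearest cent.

Monthly rate r = 18.8%/12 = 1.56667% = 0.0156667.
Level-payment amortization: P = B₀·r / (1 − (1+r)^(−n)) = 20510.00·0.0156667 / (1 − 1.01567^(−9)).
Denominator 1 − (1+r)^(−9) = 0.130560825.
P = 321.323 / 0.130560825 ≈ 2461.10.

€2,461.10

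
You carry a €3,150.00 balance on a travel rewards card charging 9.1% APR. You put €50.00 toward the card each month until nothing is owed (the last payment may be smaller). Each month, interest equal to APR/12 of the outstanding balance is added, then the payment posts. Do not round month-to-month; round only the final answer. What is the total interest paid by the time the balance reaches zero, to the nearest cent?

Monthly rate r = 9.1%/12 = 0.758333% = 0.00758333.
Payoff takes n = ⌈−ln(1 − rB₀/P)/ln(1+r)⌉ = ⌈85.987⌉ = 86 payments; the last is €49.36.
Total paid = 85·€50.00 + €49.36 = €4,299.36.
Total interest = total paid − principal = €4,299.36 − €3,150.00 = €1,149.36.

€1,149.36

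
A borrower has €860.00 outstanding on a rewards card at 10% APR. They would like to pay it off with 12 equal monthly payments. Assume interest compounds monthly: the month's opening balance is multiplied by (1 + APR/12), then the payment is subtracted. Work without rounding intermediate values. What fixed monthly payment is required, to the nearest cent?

€75.61

Monthly rate r = 10%/12 = 0.833333% = 0.00833333.
Level-payment amortization: P = B₀·r / (1 − (1+r)^(−n)) = 860.00·0.00833333 / (1 − 1.00833^(−12)).
Denominator 1 − (1+r)^(−12) = 0.0947875702.
P = 7.16667 / 0.0947875702 ≈ 75.61.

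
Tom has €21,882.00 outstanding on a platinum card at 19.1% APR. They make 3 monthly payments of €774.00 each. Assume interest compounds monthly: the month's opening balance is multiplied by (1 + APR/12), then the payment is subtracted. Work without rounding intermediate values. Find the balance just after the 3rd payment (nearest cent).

Monthly rate r = 19.1%/12 = 1.59167% = 0.0159167.
Each month: B ← B·(1+r) − €774.00.
Month 1: interest €348.29; balance after payment €21,456.29.
Month 2: interest €341.51; balance after payment €21,023.80.
Month 3: interest €334.63; balance after payment €20,584.43.

€20,584.43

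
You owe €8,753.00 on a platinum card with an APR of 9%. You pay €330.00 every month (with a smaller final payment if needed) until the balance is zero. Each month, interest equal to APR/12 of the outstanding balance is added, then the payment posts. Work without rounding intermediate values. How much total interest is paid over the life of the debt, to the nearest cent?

Monthly rate r = 9%/12 = 0.75% = 0.0075.
Payoff takes n = ⌈−ln(1 − rB₀/P)/ln(1+r)⌉ = ⌈29.685⌉ = 30 payments; the last is €226.42.
Total paid = 29·€330.00 + €226.42 = €9,796.42.
Total interest = total paid − principal = €9,796.42 − €8,753.00 = €1,043.42.

€1,043.42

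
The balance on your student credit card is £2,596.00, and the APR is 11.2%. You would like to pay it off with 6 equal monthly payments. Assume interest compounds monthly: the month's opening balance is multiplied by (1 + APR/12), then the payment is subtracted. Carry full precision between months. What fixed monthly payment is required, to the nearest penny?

£446.91

Monthly rate r = 11.2%/12 = 0.933333% = 0.00933333.
Level-payment amortization: P = B₀·r / (1 − (1+r)^(−n)) = 2596.00·0.00933333 / (1 − 1.00933^(−6)).
Denominator 1 − (1+r)^(−6) = 0.0542152582.
P = 24.2293 / 0.0542152582 ≈ 446.91.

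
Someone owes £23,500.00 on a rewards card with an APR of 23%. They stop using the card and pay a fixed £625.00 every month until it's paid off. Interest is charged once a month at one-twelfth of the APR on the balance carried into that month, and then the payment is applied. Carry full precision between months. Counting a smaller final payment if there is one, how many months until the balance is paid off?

Monthly rate r = 23%/12 = 1.91667% = 0.0191667.
Recurrence: B ← B·(1+r) − £625.00.
Month 1: interest £450.42; balance after payment £23,325.42.
Month 2: interest £447.07; balance after payment £23,147.49.
Closed form: n = −ln(1 − rB₀/P)/ln(1+r) = −ln(0.27933)/ln(1.01917) ≈ 67.176, so the balance reaches zero during payment 68.

68 payments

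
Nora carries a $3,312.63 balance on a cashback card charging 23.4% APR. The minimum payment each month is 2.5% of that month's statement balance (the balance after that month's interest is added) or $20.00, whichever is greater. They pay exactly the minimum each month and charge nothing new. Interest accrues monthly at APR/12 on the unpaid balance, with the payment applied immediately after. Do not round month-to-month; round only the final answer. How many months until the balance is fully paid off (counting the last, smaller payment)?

Monthly rate r = 23.4%/12 = 1.95% = 0.0195.
While 2.5% of the post-interest balance exceeds $20.00, each month B ← (B·(1+r))·(1 − 0.025), i.e. B shrinks by the factor (1+r)·0.975 = 0.99401.
This holds for months 1–240. Entering month 241 the balance is $783.82; 2.5% of the post-interest balance is now below $20.00, so the flat $20.00 minimum applies from here.
From month 241 a fixed $20.00 at rate r clears $783.82 in 75 more payments. Total: 240 + 75 = 315 months.

315 months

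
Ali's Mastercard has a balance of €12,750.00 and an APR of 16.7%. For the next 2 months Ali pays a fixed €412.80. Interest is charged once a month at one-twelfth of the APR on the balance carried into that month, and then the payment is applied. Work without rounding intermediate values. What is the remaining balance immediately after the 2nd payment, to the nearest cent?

€12,276.00

Monthly rate r = 16.7%/12 = 1.39167% = 0.0139167.
Each month: B ← B·(1+r) − €412.80.
Month 1: interest €177.44; balance after payment €12,514.64.
Month 2: interest €174.16; balance after payment €12,276.00.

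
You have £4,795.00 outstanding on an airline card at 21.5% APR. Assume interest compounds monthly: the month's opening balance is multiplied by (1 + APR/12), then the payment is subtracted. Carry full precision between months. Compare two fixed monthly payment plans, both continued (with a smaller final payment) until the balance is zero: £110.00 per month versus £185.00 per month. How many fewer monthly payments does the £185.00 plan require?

50 fewer payments

Monthly rate r = 21.5%/12 = 1.79167% = 0.0179167.
At £110.00/mo: n = ⌈−ln(1 − rB₀/P)/ln(1+r)⌉ = 86 payments (last £57.64); total interest = total paid − £4,795.00 = £4,612.64.
At £185.00/mo: 36 payments (last £29.38); total interest £1,709.38.
Payments saved = 86 − 36 = 50.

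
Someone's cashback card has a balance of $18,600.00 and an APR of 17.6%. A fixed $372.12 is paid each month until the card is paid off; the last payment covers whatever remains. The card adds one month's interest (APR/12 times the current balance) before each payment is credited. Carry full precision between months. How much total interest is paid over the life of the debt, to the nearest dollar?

Monthly rate r = 17.6%/12 = 1.46667% = 0.0146667.
Payoff takes n = ⌈−ln(1 − rB₀/P)/ln(1+r)⌉ = ⌈90.718⌉ = 91 payments; the last is $267.77.
Total paid = 90·$372.12 + $267.77 = $33,758.57.
Total interest = total paid − principal = $33,758.57 − $18,600.00 = $15,158.57.

$15,159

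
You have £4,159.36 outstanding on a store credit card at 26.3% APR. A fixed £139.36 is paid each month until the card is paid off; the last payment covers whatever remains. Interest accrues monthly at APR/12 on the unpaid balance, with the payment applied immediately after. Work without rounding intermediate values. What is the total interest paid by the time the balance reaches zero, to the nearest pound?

£2,665

Monthly rate r = 26.3%/12 = 2.19167% = 0.0219167.
Payoff takes n = ⌈−ln(1 − rB₀/P)/ln(1+r)⌉ = ⌈48.971⌉ = 49 payments; the last is £135.35.
Total paid = 48·£139.36 + £135.35 = £6,824.63.
Total interest = total paid − principal = £6,824.63 − £4,159.36 = £2,665.27.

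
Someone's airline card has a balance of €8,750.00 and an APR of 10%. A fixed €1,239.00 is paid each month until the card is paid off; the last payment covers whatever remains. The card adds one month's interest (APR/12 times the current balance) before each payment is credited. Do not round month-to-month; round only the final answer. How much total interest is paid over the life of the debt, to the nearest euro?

Monthly rate r = 10%/12 = 0.833333% = 0.00833333.
Payoff takes n = ⌈−ln(1 − rB₀/P)/ln(1+r)⌉ = ⌈7.309⌉ = 8 payments; the last is €383.66.
Total paid = 7·€1,239.00 + €383.66 = €9,056.66.
Total interest = total paid − principal = €9,056.66 − €8,750.00 = €306.66.

€307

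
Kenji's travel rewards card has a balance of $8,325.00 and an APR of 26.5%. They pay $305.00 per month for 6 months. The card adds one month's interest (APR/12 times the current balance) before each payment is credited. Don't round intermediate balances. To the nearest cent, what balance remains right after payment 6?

$7,556.73

Monthly rate r = 26.5%/12 = 2.20833% = 0.0220833.
Each month: B ← B·(1+r) − $305.00.
Month 1: interest $183.84; balance after payment $8,203.84.
Month 2: interest $181.17; balance after payment $8,080.01.
Month 3: interest $178.43; balance after payment $7,953.45.
Month 4: interest $175.64; balance after payment $7,824.08.
Month 5: interest $172.78; balance after payment $7,691.87.
Month 6: interest $169.86; balance after payment $7,556.73.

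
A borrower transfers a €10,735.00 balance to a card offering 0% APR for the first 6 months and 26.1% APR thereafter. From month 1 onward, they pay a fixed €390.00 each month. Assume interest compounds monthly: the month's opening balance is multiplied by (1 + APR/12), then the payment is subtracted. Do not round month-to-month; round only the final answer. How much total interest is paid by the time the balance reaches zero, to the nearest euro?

Promo months 1–6 at r₀ = 0%/12 = 0; months 7+ at r₁ = 26.1%/12 = 0.02175.
After month 6 (no interest yet): B = €10,735.00 − 6·€390.00 = €8,395.00.
Then at r₁ with €390.00/mo: n₂ = −ln(1 − r₁·B/P)/ln(1+r₁) ≈ 29.35 → 30 more payments.
Total paid = 35·€390.00 + €136.29 = €13,786.29; interest = €13,786.29 − €10,735.00 = €3,051.29.

€3,051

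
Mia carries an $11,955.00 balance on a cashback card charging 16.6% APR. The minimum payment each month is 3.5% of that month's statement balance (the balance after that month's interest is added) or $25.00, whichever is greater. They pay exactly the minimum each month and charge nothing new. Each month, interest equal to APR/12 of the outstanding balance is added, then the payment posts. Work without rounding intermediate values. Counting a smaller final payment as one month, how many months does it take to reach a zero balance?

166 months

Monthly rate r = 16.6%/12 = 1.38333% = 0.0138333.
While 3.5% of the post-interest balance exceeds $25.00, each month B ← (B·(1+r))·(1 − 0.035), i.e. B shrinks by the factor (1+r)·0.965 = 0.97835.
This holds for months 1–130. Entering month 131 the balance is $694.63; 3.5% of the post-interest balance is now below $25.00, so the flat $25.00 minimum applies from here.
From month 131 a fixed $25.00 at rate r clears $694.63 in 36 more payments. Total: 130 + 36 = 166 months.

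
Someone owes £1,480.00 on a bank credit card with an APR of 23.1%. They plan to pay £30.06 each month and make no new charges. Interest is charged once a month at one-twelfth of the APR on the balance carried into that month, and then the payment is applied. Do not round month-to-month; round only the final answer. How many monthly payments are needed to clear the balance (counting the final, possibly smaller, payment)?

Monthly rate r = 23.1%/12 = 1.925% = 0.01925.
Recurrence: B ← B·(1+r) − £30.06.
Month 1: interest £28.49; balance after payment £1,478.43.
Month 2: interest £28.46; balance after payment £1,476.83.
Closed form: n = −ln(1 − rB₀/P)/ln(1+r) = −ln(0.052229)/ln(1.01925) ≈ 154.828, so the balance reaches zero during payment 155.

155 payments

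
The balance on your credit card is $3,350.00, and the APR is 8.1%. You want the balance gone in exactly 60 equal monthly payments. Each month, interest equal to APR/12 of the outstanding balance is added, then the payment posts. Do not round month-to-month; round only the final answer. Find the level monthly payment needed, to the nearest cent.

$68.09

Monthly rate r = 8.1%/12 = 0.675% = 0.00675.
Level-payment amortization: P = B₀·r / (1 − (1+r)^(−n)) = 3350.00·0.00675 / (1 − 1.00675^(−60)).
Denominator 1 − (1+r)^(−60) = 0.332114979.
P = 22.6125 / 0.332114979 ≈ 68.09.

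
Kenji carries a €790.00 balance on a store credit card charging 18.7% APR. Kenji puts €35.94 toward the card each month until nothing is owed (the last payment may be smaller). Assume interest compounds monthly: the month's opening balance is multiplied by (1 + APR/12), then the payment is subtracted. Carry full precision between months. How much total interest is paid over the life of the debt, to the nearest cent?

€184.74

Monthly rate r = 18.7%/12 = 1.55833% = 0.0155833.
Payoff takes n = ⌈−ln(1 − rB₀/P)/ln(1+r)⌉ = ⌈27.121⌉ = 28 payments; the last is €4.36.
Total paid = 27·€35.94 + €4.36 = €974.74.
Total interest = total paid − principal = €974.74 − €790.00 = €184.74.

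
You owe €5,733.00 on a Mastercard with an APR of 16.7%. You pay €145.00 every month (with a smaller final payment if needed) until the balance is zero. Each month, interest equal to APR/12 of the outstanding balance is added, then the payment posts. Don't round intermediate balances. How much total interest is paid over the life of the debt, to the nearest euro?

€2,650

Monthly rate r = 16.7%/12 = 1.39167% = 0.0139167.
Payoff takes n = ⌈−ln(1 − rB₀/P)/ln(1+r)⌉ = ⌈57.814⌉ = 58 payments; the last is €118.20.
Total paid = 57·€145.00 + €118.20 = €8,383.20.
Total interest = total paid − principal = €8,383.20 − €5,733.00 = €2,650.20.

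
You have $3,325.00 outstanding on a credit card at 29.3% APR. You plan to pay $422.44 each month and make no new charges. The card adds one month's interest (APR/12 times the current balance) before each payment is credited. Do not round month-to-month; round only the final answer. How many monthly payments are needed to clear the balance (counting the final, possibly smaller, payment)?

Monthly rate r = 29.3%/12 = 2.44167% = 0.0244167.
Recurrence: B ← B·(1+r) − $422.44.
Month 1: interest $81.19; balance after payment $2,983.75.
Month 2: interest $72.85; balance after payment $2,634.16.
Closed form: n = −ln(1 − rB₀/P)/ln(1+r) = −ln(0.80782)/ln(1.02442) ≈ 8.847, so the balance reaches zero during payment 9.

9 payments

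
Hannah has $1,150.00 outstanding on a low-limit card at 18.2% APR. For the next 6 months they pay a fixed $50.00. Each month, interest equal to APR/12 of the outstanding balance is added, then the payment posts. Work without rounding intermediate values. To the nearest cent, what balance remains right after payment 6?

$947.09

Monthly rate r = 18.2%/12 = 1.51667% = 0.0151667.
Each month: B ← B·(1+r) − $50.00.
Month 1: interest $17.44; balance after payment $1,117.44.
Month 2: interest $16.95; balance after payment $1,084.39.
Month 3: interest $16.45; balance after payment $1,050.84.
Month 4: interest $15.94; balance after payment $1,016.77.
Month 5: interest $15.42; balance after payment $982.19.
Month 6: interest $14.90; balance after payment $947.09.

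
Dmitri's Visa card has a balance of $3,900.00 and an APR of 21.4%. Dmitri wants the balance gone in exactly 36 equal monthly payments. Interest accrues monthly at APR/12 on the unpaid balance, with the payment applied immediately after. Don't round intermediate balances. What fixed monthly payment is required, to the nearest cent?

Monthly rate r = 21.4%/12 = 1.78333% = 0.0178333.
Level-payment amortization: P = B₀·r / (1 − (1+r)^(−n)) = 3900.00·0.0178333 / (1 − 1.01783^(−36)).
Denominator 1 − (1+r)^(−36) = 0.470775558.
P = 69.55 / 0.470775558 ≈ 147.73.

$147.73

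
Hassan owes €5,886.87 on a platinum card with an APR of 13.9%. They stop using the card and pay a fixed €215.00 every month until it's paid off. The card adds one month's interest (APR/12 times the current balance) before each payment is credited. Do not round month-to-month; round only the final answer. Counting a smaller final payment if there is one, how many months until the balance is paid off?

34 payments

Monthly rate r = 13.9%/12 = 1.15833% = 0.0115833.
Recurrence: B ← B·(1+r) − €215.00.
Month 1: interest €68.19; balance after payment €5,740.06.
Month 2: interest €66.49; balance after payment €5,591.55.
Closed form: n = −ln(1 − rB₀/P)/ln(1+r) = −ln(0.68284)/ln(1.01158) ≈ 33.125, so the balance reaches zero during payment 34.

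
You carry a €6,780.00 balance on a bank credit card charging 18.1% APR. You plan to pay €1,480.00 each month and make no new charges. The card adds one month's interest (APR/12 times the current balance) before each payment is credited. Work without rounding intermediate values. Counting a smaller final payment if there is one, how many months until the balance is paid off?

Monthly rate r = 18.1%/12 = 1.50833% = 0.0150833.
Recurrence: B ← B·(1+r) − €1,480.00.
Month 1: interest €102.27; balance after payment €5,402.27.
Month 2: interest €81.48; balance after payment €4,003.75.
Month 3: interest €60.39; balance after payment €2,584.14.
Month 4: interest €38.98; balance after payment €1,143.12.
Month 5: interest €17.24; balance after payment €0.00.

5 months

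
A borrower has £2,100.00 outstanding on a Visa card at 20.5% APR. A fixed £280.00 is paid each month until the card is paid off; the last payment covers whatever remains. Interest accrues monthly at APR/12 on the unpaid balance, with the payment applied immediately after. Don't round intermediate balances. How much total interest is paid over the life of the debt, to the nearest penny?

£166.60

Monthly rate r = 20.5%/12 = 1.70833% = 0.0170833.
Payoff takes n = ⌈−ln(1 − rB₀/P)/ln(1+r)⌉ = ⌈8.094⌉ = 9 payments; the last is £26.60.
Total paid = 8·£280.00 + £26.60 = £2,266.60.
Total interest = total paid − principal = £2,266.60 − £2,100.00 = £166.60.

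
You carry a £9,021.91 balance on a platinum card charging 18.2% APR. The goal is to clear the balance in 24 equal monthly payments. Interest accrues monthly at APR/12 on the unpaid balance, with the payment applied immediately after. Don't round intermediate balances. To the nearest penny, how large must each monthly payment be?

Monthly rate r = 18.2%/12 = 1.51667% = 0.0151667.
Level-payment amortization: P = B₀·r / (1 − (1+r)^(−n)) = 9021.91·0.0151667 / (1 − 1.01517^(−24)).
Denominator 1 − (1+r)^(−24) = 0.303207253.
P = 136.832 / 0.303207253 ≈ 451.28.

£451.28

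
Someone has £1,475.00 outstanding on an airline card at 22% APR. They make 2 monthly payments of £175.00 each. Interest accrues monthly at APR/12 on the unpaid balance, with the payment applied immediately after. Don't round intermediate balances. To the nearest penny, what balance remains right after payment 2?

Monthly rate r = 22%/12 = 1.83333% = 0.0183333.
Each month: B ← B·(1+r) − £175.00.
Month 1: interest £27.04; balance after payment £1,327.04.
Month 2: interest £24.33; balance after payment £1,176.37.

£1,176.37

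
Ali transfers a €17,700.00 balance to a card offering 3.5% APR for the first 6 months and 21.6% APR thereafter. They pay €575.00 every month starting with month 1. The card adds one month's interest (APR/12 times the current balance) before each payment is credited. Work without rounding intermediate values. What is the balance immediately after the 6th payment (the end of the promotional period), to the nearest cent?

€14,536.76

Promo months 1–6 at r₀ = 3.5%/12 = 0.00291667; months 7+ at r₁ = 21.6%/12 = 0.018.
After month 6: iterate B ← B·(1+r₀) − €575.00 for 6 months → €14,536.76.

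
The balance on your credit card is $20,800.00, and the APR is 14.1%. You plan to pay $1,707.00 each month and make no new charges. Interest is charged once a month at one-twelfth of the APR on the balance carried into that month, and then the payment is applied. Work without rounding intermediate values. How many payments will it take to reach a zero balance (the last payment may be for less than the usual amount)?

Monthly rate r = 14.1%/12 = 1.175% = 0.01175.
Recurrence: B ← B·(1+r) − $1,707.00.
Month 1: interest $244.40; balance after payment $19,337.40.
Month 2: interest $227.21; balance after payment $17,857.61.
Closed form: n = −ln(1 − rB₀/P)/ln(1+r) = −ln(0.85682)/ln(1.01175) ≈ 13.228, so the balance reaches zero during payment 14.

14 months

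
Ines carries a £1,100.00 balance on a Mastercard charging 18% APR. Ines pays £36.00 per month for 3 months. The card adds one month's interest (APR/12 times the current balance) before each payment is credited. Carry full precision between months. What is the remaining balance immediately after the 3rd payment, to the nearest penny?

£1,040.62

Monthly rate r = 18%/12 = 1.5% = 0.015.
Each month: B ← B·(1+r) − £36.00.
Month 1: interest £16.50; balance after payment £1,080.50.
Month 2: interest £16.21; balance after payment £1,060.71.
Month 3: interest £15.91; balance after payment £1,040.62.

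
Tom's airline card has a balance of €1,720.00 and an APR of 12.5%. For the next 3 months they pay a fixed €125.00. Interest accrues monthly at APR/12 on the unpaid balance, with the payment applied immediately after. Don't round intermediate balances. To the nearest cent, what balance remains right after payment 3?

€1,395.39

Monthly rate r = 12.5%/12 = 1.04167% = 0.0104167.
Each month: B ← B·(1+r) − €125.00.
Month 1: interest €17.92; balance after payment €1,612.92.
Month 2: interest €16.80; balance after payment €1,504.72.
Month 3: interest €15.67; balance after payment €1,395.39.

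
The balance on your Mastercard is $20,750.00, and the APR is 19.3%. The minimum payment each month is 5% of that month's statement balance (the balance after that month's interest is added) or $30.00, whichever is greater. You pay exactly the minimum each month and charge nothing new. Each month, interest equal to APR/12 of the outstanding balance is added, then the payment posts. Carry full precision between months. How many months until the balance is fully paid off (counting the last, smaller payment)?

125 months

Monthly rate r = 19.3%/12 = 1.60833% = 0.0160833.
While 5% of the post-interest balance exceeds $30.00, each month B ← (B·(1+r))·(1 − 0.05), i.e. B shrinks by the factor (1+r)·0.95 = 0.96528.
This holds for months 1–101. Entering month 102 the balance is $584.74; 5% of the post-interest balance is now below $30.00, so the flat $30.00 minimum applies from here.
From month 102 a fixed $30.00 at rate r clears $584.74 in 24 more payments. Total: 101 + 24 = 125 months.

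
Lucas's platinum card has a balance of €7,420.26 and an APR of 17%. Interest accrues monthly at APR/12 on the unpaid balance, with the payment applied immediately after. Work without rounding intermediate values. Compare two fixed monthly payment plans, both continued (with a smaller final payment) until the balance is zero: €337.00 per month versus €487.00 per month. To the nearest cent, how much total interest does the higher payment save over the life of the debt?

Monthly rate r = 17%/12 = 1.41667% = 0.0141667.
At €337.00/mo: n = ⌈−ln(1 − rB₀/P)/ln(1+r)⌉ = 27 payments (last €195.00); total interest = total paid − €7,420.26 = €1,536.74.
At €487.00/mo: 18 payments (last €139.70); total interest €998.44.
Interest saved = €1,536.74 − €998.44 = €538.30.

€538.30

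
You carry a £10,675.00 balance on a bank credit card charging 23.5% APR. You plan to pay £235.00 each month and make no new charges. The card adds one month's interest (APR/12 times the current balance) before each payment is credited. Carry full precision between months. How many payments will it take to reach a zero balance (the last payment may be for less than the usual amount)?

114 months

Monthly rate r = 23.5%/12 = 1.95833% = 0.0195833.
Recurrence: B ← B·(1+r) − £235.00.
Month 1: interest £209.05; balance after payment £10,649.05.
Month 2: interest £208.54; balance after payment £10,622.60.
Closed form: n = −ln(1 − rB₀/P)/ln(1+r) = −ln(0.11042)/ln(1.01958) ≈ 113.617, so the balance reaches zero during payment 114.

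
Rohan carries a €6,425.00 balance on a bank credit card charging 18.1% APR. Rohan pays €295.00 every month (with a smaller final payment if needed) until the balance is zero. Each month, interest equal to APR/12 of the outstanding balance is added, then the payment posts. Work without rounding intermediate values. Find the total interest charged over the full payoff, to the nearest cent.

Monthly rate r = 18.1%/12 = 1.50833% = 0.0150833.
Payoff takes n = ⌈−ln(1 − rB₀/P)/ln(1+r)⌉ = ⌈26.602⌉ = 27 payments; the last is €178.22.
Total paid = 26·€295.00 + €178.22 = €7,848.22.
Total interest = total paid − principal = €7,848.22 − €6,425.00 = €1,423.22.

€1,423.22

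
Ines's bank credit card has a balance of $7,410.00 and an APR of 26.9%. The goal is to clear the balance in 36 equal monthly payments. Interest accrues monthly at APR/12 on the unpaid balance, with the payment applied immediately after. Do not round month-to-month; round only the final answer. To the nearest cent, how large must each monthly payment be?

$302.12

Monthly rate r = 26.9%/12 = 2.24167% = 0.0224167.
Level-payment amortization: P = B₀·r / (1 − (1+r)^(−n)) = 7410.00·0.0224167 / (1 − 1.02242^(−36)).
Denominator 1 − (1+r)^(−36) = 0.549811015.
P = 166.107 / 0.549811015 ≈ 302.12.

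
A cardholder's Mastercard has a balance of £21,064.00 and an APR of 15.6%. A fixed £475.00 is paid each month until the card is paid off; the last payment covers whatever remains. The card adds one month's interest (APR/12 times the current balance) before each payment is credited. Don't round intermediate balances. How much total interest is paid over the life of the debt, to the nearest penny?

Monthly rate r = 15.6%/12 = 1.3% = 0.013.
Payoff takes n = ⌈−ln(1 − rB₀/P)/ln(1+r)⌉ = ⌈66.519⌉ = 67 payments; the last is £247.29.
Total paid = 66·£475.00 + £247.29 = £31,597.29.
Total interest = total paid − principal = £31,597.29 − £21,064.00 = £10,533.29.

£10,533.29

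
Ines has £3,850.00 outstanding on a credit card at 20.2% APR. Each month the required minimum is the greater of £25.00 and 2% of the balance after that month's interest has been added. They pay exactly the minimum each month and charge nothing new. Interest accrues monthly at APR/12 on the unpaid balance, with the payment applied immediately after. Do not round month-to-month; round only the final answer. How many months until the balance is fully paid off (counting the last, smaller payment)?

431 months

Monthly rate r = 20.2%/12 = 1.68333% = 0.0168333.
While 2% of the post-interest balance exceeds £25.00, each month B ← (B·(1+r))·(1 − 0.02), i.e. B shrinks by the factor (1+r)·0.98 = 0.9965.
This holds for months 1–326. Entering month 327 the balance is £1,226.28; 2% of the post-interest balance is now below £25.00, so the flat £25.00 minimum applies from here.
From month 327 a fixed £25.00 at rate r clears £1,226.28 in 105 more payments. Total: 326 + 105 = 431 months.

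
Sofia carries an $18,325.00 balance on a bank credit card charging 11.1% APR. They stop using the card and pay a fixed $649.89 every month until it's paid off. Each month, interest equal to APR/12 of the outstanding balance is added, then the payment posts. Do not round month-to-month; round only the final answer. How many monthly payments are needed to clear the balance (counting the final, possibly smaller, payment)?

Monthly rate r = 11.1%/12 = 0.925% = 0.00925.
Recurrence: B ← B·(1+r) − $649.89.
Month 1: interest $169.51; balance after payment $17,844.62.
Month 2: interest $165.06; balance after payment $17,359.79.
Closed form: n = −ln(1 − rB₀/P)/ln(1+r) = −ln(0.73918)/ln(1.00925) ≈ 32.823, so the balance reaches zero during payment 33.

33 payments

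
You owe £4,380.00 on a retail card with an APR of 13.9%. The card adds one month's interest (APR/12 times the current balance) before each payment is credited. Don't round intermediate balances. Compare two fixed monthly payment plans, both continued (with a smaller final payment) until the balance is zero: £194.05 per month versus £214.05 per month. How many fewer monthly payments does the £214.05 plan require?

Monthly rate r = 13.9%/12 = 1.15833% = 0.0115833.
At £194.05/mo: n = ⌈−ln(1 − rB₀/P)/ln(1+r)⌉ = 27 payments (last £61.49); total interest = total paid − £4,380.00 = £726.79.
At £214.05/mo: 24 payments (last £105.19); total interest £648.34.
Payments saved = 27 − 24 = 3.

3 fewer payments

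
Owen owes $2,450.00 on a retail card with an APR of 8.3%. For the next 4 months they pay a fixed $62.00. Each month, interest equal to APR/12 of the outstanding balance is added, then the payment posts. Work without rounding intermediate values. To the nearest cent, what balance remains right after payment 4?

$2,267.90

Monthly rate r = 8.3%/12 = 0.691667% = 0.00691667.
Each month: B ← B·(1+r) − $62.00.
Month 1: interest $16.95; balance after payment $2,404.95.
Month 2: interest $16.63; balance after payment $2,359.58.
Month 3: interest $16.32; balance after payment $2,313.90.
Month 4: interest $16.00; balance after payment $2,267.90.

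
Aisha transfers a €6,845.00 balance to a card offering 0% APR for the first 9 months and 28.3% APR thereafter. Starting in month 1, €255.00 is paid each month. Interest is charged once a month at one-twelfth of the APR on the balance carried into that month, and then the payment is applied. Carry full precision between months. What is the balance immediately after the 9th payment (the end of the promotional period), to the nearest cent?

€4,550.00

Promo months 1–9 at r₀ = 0%/12 = 0; months 10+ at r₁ = 28.3%/12 = 0.0235833.
After month 9 (no interest yet): B = €6,845.00 − 9·€255.00 = €4,550.00.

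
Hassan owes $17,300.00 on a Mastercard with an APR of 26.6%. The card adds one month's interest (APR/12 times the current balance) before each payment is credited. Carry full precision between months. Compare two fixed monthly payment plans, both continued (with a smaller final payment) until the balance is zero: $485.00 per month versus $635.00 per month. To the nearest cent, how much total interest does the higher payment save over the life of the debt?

Monthly rate r = 26.6%/12 = 2.21667% = 0.0221667.
At $485.00/mo: n = ⌈−ln(1 − rB₀/P)/ln(1+r)⌉ = 72 payments (last $162.28); total interest = total paid − $17,300.00 = $17,297.28.
At $635.00/mo: 43 payments (last $154.33); total interest $9,524.33.
Interest saved = $17,297.28 − $9,524.33 = $7,772.95.

$7,772.95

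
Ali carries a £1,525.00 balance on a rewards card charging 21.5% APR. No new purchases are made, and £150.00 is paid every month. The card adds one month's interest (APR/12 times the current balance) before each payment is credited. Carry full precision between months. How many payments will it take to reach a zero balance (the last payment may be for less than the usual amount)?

Monthly rate r = 21.5%/12 = 1.79167% = 0.0179167.
Recurrence: B ← B·(1+r) − £150.00.
Month 1: interest £27.32; balance after payment £1,402.32.
Month 2: interest £25.12; balance after payment £1,277.45.
Closed form: n = −ln(1 − rB₀/P)/ln(1+r) = −ln(0.81785)/ln(1.01792) ≈ 11.323, so the balance reaches zero during payment 12.

12 payments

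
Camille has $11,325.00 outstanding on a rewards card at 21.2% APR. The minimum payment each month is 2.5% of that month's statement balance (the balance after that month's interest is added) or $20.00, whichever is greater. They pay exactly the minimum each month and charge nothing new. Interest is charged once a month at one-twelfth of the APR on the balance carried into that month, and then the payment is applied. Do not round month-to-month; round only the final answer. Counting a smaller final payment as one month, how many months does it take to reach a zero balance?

Monthly rate r = 21.2%/12 = 1.76667% = 0.0176667.
While 2.5% of the post-interest balance exceeds $20.00, each month B ← (B·(1+r))·(1 − 0.025), i.e. B shrinks by the factor (1+r)·0.975 = 0.99223.
This holds for months 1–342. Entering month 343 the balance is $784.72; 2.5% of the post-interest balance is now below $20.00, so the flat $20.00 minimum applies from here.
From month 343 a fixed $20.00 at rate r clears $784.72 in 68 more payments. Total: 342 + 68 = 410 months.

410 months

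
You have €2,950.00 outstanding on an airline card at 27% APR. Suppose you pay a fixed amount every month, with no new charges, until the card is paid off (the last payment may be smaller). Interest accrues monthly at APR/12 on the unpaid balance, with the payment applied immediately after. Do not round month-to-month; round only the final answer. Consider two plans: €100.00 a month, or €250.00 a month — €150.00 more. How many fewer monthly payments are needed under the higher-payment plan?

35 fewer payments

Monthly rate r = 27%/12 = 2.25% = 0.0225.
At €100.00/mo: n = ⌈−ln(1 − rB₀/P)/ln(1+r)⌉ = 49 payments (last €98.31); total interest = total paid − €2,950.00 = €1,948.31.
At €250.00/mo: 14 payments (last €217.25); total interest €517.25.
Payments saved = 49 − 14 = 35.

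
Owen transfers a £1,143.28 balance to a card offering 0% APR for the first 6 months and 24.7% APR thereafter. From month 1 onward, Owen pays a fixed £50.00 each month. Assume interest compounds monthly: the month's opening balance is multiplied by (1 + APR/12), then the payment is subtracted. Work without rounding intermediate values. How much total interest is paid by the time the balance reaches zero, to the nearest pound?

£203

Promo months 1–6 at r₀ = 0%/12 = 0; months 7+ at r₁ = 24.7%/12 = 0.0205833.
After month 6 (no interest yet): B = £1,143.28 − 6·£50.00 = £843.28.
Then at r₁ with £50.00/mo: n₂ = −ln(1 − r₁·B/P)/ln(1+r₁) ≈ 20.93 → 21 more payments.
Total paid = 26·£50.00 + £46.47 = £1,346.47; interest = £1,346.47 − £1,143.28 = £203.19.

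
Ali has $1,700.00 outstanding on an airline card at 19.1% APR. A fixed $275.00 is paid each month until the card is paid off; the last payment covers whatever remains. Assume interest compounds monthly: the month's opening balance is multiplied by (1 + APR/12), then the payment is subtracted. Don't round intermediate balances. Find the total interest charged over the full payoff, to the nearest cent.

$104.30

Monthly rate r = 19.1%/12 = 1.59167% = 0.0159167.
Payoff takes n = ⌈−ln(1 − rB₀/P)/ln(1+r)⌉ = ⌈6.559⌉ = 7 payments; the last is $154.30.
Total paid = 6·$275.00 + $154.30 = $1,804.30.
Total interest = total paid − principal = $1,804.30 − $1,700.00 = $104.30.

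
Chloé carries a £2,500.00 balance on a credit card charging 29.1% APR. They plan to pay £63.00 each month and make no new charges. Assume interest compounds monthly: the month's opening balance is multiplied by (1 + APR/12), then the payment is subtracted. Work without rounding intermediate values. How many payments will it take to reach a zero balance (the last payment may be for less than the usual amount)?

137 months

Monthly rate r = 29.1%/12 = 2.425% = 0.02425.
Recurrence: B ← B·(1+r) − £63.00.
Month 1: interest £60.62; balance after payment £2,497.62.
Month 2: interest £60.57; balance after payment £2,495.19.
Closed form: n = −ln(1 − rB₀/P)/ln(1+r) = −ln(0.037698)/ln(1.02425) ≈ 136.813, so the balance reaches zero during payment 137.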